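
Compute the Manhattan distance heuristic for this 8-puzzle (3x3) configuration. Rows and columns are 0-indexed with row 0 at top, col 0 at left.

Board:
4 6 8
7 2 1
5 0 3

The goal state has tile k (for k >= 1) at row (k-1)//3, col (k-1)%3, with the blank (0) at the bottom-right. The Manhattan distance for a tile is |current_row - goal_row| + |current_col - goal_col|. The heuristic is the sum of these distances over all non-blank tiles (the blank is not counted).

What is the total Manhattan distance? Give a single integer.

Answer: 15

Derivation:
Tile 4: (0,0)->(1,0) = 1
Tile 6: (0,1)->(1,2) = 2
Tile 8: (0,2)->(2,1) = 3
Tile 7: (1,0)->(2,0) = 1
Tile 2: (1,1)->(0,1) = 1
Tile 1: (1,2)->(0,0) = 3
Tile 5: (2,0)->(1,1) = 2
Tile 3: (2,2)->(0,2) = 2
Sum: 1 + 2 + 3 + 1 + 1 + 3 + 2 + 2 = 15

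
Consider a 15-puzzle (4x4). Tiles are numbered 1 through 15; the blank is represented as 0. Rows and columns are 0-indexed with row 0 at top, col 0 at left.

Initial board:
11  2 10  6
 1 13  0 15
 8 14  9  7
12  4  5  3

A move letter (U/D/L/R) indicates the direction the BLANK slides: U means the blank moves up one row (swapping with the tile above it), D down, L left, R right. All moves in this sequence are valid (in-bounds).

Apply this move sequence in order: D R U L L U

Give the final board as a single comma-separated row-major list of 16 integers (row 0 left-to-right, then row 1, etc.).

After move 1 (D):
11  2 10  6
 1 13  9 15
 8 14  0  7
12  4  5  3

After move 2 (R):
11  2 10  6
 1 13  9 15
 8 14  7  0
12  4  5  3

After move 3 (U):
11  2 10  6
 1 13  9  0
 8 14  7 15
12  4  5  3

After move 4 (L):
11  2 10  6
 1 13  0  9
 8 14  7 15
12  4  5  3

After move 5 (L):
11  2 10  6
 1  0 13  9
 8 14  7 15
12  4  5  3

After move 6 (U):
11  0 10  6
 1  2 13  9
 8 14  7 15
12  4  5  3

Answer: 11, 0, 10, 6, 1, 2, 13, 9, 8, 14, 7, 15, 12, 4, 5, 3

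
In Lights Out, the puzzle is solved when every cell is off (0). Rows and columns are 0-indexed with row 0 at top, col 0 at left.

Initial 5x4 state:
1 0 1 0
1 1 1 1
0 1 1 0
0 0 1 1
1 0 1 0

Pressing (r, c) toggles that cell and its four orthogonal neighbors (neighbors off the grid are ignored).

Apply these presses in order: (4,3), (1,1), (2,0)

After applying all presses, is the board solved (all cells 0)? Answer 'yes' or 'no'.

Answer: no

Derivation:
After press 1 at (4,3):
1 0 1 0
1 1 1 1
0 1 1 0
0 0 1 0
1 0 0 1

After press 2 at (1,1):
1 1 1 0
0 0 0 1
0 0 1 0
0 0 1 0
1 0 0 1

After press 3 at (2,0):
1 1 1 0
1 0 0 1
1 1 1 0
1 0 1 0
1 0 0 1

Lights still on: 12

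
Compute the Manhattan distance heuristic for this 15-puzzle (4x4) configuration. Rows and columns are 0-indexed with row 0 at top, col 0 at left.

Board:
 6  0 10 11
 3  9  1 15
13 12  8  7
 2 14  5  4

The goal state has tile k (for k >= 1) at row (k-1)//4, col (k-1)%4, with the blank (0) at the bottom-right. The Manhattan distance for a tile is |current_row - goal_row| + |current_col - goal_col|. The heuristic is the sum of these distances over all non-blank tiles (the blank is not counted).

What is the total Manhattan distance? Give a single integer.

Tile 6: at (0,0), goal (1,1), distance |0-1|+|0-1| = 2
Tile 10: at (0,2), goal (2,1), distance |0-2|+|2-1| = 3
Tile 11: at (0,3), goal (2,2), distance |0-2|+|3-2| = 3
Tile 3: at (1,0), goal (0,2), distance |1-0|+|0-2| = 3
Tile 9: at (1,1), goal (2,0), distance |1-2|+|1-0| = 2
Tile 1: at (1,2), goal (0,0), distance |1-0|+|2-0| = 3
Tile 15: at (1,3), goal (3,2), distance |1-3|+|3-2| = 3
Tile 13: at (2,0), goal (3,0), distance |2-3|+|0-0| = 1
Tile 12: at (2,1), goal (2,3), distance |2-2|+|1-3| = 2
Tile 8: at (2,2), goal (1,3), distance |2-1|+|2-3| = 2
Tile 7: at (2,3), goal (1,2), distance |2-1|+|3-2| = 2
Tile 2: at (3,0), goal (0,1), distance |3-0|+|0-1| = 4
Tile 14: at (3,1), goal (3,1), distance |3-3|+|1-1| = 0
Tile 5: at (3,2), goal (1,0), distance |3-1|+|2-0| = 4
Tile 4: at (3,3), goal (0,3), distance |3-0|+|3-3| = 3
Sum: 2 + 3 + 3 + 3 + 2 + 3 + 3 + 1 + 2 + 2 + 2 + 4 + 0 + 4 + 3 = 37

Answer: 37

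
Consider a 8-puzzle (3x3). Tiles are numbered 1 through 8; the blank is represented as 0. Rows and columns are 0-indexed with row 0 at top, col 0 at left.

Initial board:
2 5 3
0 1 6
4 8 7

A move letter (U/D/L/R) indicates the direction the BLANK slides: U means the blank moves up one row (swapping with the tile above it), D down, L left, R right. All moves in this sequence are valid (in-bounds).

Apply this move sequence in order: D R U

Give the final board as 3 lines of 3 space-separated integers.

After move 1 (D):
2 5 3
4 1 6
0 8 7

After move 2 (R):
2 5 3
4 1 6
8 0 7

After move 3 (U):
2 5 3
4 0 6
8 1 7

Answer: 2 5 3
4 0 6
8 1 7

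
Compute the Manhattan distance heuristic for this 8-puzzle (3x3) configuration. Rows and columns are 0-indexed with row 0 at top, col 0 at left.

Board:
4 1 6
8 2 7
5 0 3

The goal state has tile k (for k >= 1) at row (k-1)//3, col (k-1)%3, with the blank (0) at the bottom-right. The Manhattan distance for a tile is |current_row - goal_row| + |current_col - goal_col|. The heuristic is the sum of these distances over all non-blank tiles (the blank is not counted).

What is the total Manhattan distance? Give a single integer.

Tile 4: at (0,0), goal (1,0), distance |0-1|+|0-0| = 1
Tile 1: at (0,1), goal (0,0), distance |0-0|+|1-0| = 1
Tile 6: at (0,2), goal (1,2), distance |0-1|+|2-2| = 1
Tile 8: at (1,0), goal (2,1), distance |1-2|+|0-1| = 2
Tile 2: at (1,1), goal (0,1), distance |1-0|+|1-1| = 1
Tile 7: at (1,2), goal (2,0), distance |1-2|+|2-0| = 3
Tile 5: at (2,0), goal (1,1), distance |2-1|+|0-1| = 2
Tile 3: at (2,2), goal (0,2), distance |2-0|+|2-2| = 2
Sum: 1 + 1 + 1 + 2 + 1 + 3 + 2 + 2 = 13

Answer: 13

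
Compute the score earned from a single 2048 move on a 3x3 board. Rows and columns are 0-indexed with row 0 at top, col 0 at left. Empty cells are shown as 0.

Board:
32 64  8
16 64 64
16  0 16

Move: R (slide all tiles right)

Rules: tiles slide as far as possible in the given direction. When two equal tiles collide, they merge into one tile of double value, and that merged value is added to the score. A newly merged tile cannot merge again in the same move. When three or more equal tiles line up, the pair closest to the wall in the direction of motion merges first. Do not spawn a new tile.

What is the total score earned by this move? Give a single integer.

Slide right:
row 0: [32, 64, 8] -> [32, 64, 8]  score +0 (running 0)
row 1: [16, 64, 64] -> [0, 16, 128]  score +128 (running 128)
row 2: [16, 0, 16] -> [0, 0, 32]  score +32 (running 160)
Board after move:
 32  64   8
  0  16 128
  0   0  32

Answer: 160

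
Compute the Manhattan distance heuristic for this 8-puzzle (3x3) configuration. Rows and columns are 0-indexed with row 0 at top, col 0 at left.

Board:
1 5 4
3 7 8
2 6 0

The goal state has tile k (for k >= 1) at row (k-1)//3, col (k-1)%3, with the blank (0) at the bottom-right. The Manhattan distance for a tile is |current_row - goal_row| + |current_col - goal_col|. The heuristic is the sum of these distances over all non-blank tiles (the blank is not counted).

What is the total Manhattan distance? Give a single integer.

Answer: 16

Derivation:
Tile 1: at (0,0), goal (0,0), distance |0-0|+|0-0| = 0
Tile 5: at (0,1), goal (1,1), distance |0-1|+|1-1| = 1
Tile 4: at (0,2), goal (1,0), distance |0-1|+|2-0| = 3
Tile 3: at (1,0), goal (0,2), distance |1-0|+|0-2| = 3
Tile 7: at (1,1), goal (2,0), distance |1-2|+|1-0| = 2
Tile 8: at (1,2), goal (2,1), distance |1-2|+|2-1| = 2
Tile 2: at (2,0), goal (0,1), distance |2-0|+|0-1| = 3
Tile 6: at (2,1), goal (1,2), distance |2-1|+|1-2| = 2
Sum: 0 + 1 + 3 + 3 + 2 + 2 + 3 + 2 = 16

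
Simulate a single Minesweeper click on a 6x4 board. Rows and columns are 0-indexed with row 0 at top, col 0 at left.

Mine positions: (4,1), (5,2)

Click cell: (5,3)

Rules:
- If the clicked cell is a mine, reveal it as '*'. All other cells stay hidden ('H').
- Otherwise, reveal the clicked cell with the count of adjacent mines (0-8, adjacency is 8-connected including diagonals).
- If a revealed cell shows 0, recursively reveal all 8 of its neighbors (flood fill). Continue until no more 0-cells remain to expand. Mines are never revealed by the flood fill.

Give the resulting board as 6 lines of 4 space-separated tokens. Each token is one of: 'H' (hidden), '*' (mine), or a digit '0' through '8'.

H H H H
H H H H
H H H H
H H H H
H H H H
H H H 1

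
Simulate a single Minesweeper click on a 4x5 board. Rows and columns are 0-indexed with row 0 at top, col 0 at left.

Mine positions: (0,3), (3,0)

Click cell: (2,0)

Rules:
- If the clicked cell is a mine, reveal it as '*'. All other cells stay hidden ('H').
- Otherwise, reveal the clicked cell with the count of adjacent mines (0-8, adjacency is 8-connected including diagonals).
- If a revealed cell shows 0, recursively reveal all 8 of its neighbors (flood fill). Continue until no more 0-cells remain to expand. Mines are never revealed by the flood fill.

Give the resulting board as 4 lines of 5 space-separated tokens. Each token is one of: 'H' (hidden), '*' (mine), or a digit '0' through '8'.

H H H H H
H H H H H
1 H H H H
H H H H H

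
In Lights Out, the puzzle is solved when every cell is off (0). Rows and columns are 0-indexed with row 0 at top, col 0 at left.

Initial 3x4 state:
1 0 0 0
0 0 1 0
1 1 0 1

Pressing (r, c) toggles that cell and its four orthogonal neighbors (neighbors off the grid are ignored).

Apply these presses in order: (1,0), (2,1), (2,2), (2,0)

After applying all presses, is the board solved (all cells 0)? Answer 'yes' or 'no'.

After press 1 at (1,0):
0 0 0 0
1 1 1 0
0 1 0 1

After press 2 at (2,1):
0 0 0 0
1 0 1 0
1 0 1 1

After press 3 at (2,2):
0 0 0 0
1 0 0 0
1 1 0 0

After press 4 at (2,0):
0 0 0 0
0 0 0 0
0 0 0 0

Lights still on: 0

Answer: yes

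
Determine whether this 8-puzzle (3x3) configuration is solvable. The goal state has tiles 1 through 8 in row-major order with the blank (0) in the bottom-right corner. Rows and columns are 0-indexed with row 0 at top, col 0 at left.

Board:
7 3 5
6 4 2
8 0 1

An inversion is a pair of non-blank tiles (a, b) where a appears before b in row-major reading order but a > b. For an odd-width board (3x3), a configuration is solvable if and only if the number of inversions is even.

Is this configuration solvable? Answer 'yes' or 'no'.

Inversions (pairs i<j in row-major order where tile[i] > tile[j] > 0): 18
18 is even, so the puzzle is solvable.

Answer: yes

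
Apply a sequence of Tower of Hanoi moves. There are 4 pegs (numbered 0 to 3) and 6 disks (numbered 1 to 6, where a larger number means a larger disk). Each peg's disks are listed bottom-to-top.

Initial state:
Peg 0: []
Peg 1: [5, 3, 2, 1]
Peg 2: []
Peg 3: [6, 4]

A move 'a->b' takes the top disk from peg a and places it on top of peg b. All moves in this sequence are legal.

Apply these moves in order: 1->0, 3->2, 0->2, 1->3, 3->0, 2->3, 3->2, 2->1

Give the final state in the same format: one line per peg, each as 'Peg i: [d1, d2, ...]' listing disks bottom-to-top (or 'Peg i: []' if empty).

After move 1 (1->0):
Peg 0: [1]
Peg 1: [5, 3, 2]
Peg 2: []
Peg 3: [6, 4]

After move 2 (3->2):
Peg 0: [1]
Peg 1: [5, 3, 2]
Peg 2: [4]
Peg 3: [6]

After move 3 (0->2):
Peg 0: []
Peg 1: [5, 3, 2]
Peg 2: [4, 1]
Peg 3: [6]

After move 4 (1->3):
Peg 0: []
Peg 1: [5, 3]
Peg 2: [4, 1]
Peg 3: [6, 2]

After move 5 (3->0):
Peg 0: [2]
Peg 1: [5, 3]
Peg 2: [4, 1]
Peg 3: [6]

After move 6 (2->3):
Peg 0: [2]
Peg 1: [5, 3]
Peg 2: [4]
Peg 3: [6, 1]

After move 7 (3->2):
Peg 0: [2]
Peg 1: [5, 3]
Peg 2: [4, 1]
Peg 3: [6]

After move 8 (2->1):
Peg 0: [2]
Peg 1: [5, 3, 1]
Peg 2: [4]
Peg 3: [6]

Answer: Peg 0: [2]
Peg 1: [5, 3, 1]
Peg 2: [4]
Peg 3: [6]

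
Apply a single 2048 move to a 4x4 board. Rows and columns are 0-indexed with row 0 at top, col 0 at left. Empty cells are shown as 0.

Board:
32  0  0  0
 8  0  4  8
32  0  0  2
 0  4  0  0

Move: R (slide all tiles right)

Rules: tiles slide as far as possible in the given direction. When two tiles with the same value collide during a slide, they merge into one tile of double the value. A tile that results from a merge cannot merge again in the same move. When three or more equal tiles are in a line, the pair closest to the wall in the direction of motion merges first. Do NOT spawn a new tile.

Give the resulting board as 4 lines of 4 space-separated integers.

Answer:  0  0  0 32
 0  8  4  8
 0  0 32  2
 0  0  0  4

Derivation:
Slide right:
row 0: [32, 0, 0, 0] -> [0, 0, 0, 32]
row 1: [8, 0, 4, 8] -> [0, 8, 4, 8]
row 2: [32, 0, 0, 2] -> [0, 0, 32, 2]
row 3: [0, 4, 0, 0] -> [0, 0, 0, 4]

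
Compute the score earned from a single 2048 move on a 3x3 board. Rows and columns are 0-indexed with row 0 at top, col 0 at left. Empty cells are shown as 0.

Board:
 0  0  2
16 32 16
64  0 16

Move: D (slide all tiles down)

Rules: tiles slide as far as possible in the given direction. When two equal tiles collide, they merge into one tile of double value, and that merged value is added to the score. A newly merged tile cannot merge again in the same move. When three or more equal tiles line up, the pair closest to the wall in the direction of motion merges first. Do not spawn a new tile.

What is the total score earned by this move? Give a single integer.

Slide down:
col 0: [0, 16, 64] -> [0, 16, 64]  score +0 (running 0)
col 1: [0, 32, 0] -> [0, 0, 32]  score +0 (running 0)
col 2: [2, 16, 16] -> [0, 2, 32]  score +32 (running 32)
Board after move:
 0  0  0
16  0  2
64 32 32

Answer: 32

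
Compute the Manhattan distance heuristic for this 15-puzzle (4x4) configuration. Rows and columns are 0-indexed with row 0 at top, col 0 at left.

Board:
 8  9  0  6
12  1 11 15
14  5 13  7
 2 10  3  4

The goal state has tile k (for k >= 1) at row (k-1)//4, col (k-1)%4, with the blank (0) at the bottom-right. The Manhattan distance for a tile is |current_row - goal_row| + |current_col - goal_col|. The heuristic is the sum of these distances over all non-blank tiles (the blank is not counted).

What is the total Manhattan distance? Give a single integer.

Answer: 40

Derivation:
Tile 8: at (0,0), goal (1,3), distance |0-1|+|0-3| = 4
Tile 9: at (0,1), goal (2,0), distance |0-2|+|1-0| = 3
Tile 6: at (0,3), goal (1,1), distance |0-1|+|3-1| = 3
Tile 12: at (1,0), goal (2,3), distance |1-2|+|0-3| = 4
Tile 1: at (1,1), goal (0,0), distance |1-0|+|1-0| = 2
Tile 11: at (1,2), goal (2,2), distance |1-2|+|2-2| = 1
Tile 15: at (1,3), goal (3,2), distance |1-3|+|3-2| = 3
Tile 14: at (2,0), goal (3,1), distance |2-3|+|0-1| = 2
Tile 5: at (2,1), goal (1,0), distance |2-1|+|1-0| = 2
Tile 13: at (2,2), goal (3,0), distance |2-3|+|2-0| = 3
Tile 7: at (2,3), goal (1,2), distance |2-1|+|3-2| = 2
Tile 2: at (3,0), goal (0,1), distance |3-0|+|0-1| = 4
Tile 10: at (3,1), goal (2,1), distance |3-2|+|1-1| = 1
Tile 3: at (3,2), goal (0,2), distance |3-0|+|2-2| = 3
Tile 4: at (3,3), goal (0,3), distance |3-0|+|3-3| = 3
Sum: 4 + 3 + 3 + 4 + 2 + 1 + 3 + 2 + 2 + 3 + 2 + 4 + 1 + 3 + 3 = 40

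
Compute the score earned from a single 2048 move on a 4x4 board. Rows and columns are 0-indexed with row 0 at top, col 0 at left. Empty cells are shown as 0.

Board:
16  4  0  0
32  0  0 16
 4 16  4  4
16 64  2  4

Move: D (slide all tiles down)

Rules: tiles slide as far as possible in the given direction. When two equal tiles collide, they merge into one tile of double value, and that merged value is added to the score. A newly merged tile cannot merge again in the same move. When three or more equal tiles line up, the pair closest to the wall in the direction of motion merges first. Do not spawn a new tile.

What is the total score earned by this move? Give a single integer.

Slide down:
col 0: [16, 32, 4, 16] -> [16, 32, 4, 16]  score +0 (running 0)
col 1: [4, 0, 16, 64] -> [0, 4, 16, 64]  score +0 (running 0)
col 2: [0, 0, 4, 2] -> [0, 0, 4, 2]  score +0 (running 0)
col 3: [0, 16, 4, 4] -> [0, 0, 16, 8]  score +8 (running 8)
Board after move:
16  0  0  0
32  4  0  0
 4 16  4 16
16 64  2  8

Answer: 8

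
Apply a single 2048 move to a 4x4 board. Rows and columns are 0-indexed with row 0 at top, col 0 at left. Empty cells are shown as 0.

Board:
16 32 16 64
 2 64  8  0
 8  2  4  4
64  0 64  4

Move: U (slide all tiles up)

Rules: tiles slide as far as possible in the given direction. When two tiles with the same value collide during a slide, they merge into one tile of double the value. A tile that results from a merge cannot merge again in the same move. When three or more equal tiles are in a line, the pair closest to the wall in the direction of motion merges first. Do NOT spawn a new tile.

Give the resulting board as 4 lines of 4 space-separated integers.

Answer: 16 32 16 64
 2 64  8  8
 8  2  4  0
64  0 64  0

Derivation:
Slide up:
col 0: [16, 2, 8, 64] -> [16, 2, 8, 64]
col 1: [32, 64, 2, 0] -> [32, 64, 2, 0]
col 2: [16, 8, 4, 64] -> [16, 8, 4, 64]
col 3: [64, 0, 4, 4] -> [64, 8, 0, 0]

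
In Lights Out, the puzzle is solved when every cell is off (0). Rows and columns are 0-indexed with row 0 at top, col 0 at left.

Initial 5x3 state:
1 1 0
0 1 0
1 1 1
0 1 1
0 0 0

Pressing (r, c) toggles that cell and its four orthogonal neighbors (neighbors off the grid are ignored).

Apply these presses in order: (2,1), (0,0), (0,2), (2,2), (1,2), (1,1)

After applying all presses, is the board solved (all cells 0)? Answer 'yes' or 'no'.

After press 1 at (2,1):
1 1 0
0 0 0
0 0 0
0 0 1
0 0 0

After press 2 at (0,0):
0 0 0
1 0 0
0 0 0
0 0 1
0 0 0

After press 3 at (0,2):
0 1 1
1 0 1
0 0 0
0 0 1
0 0 0

After press 4 at (2,2):
0 1 1
1 0 0
0 1 1
0 0 0
0 0 0

After press 5 at (1,2):
0 1 0
1 1 1
0 1 0
0 0 0
0 0 0

After press 6 at (1,1):
0 0 0
0 0 0
0 0 0
0 0 0
0 0 0

Lights still on: 0

Answer: yes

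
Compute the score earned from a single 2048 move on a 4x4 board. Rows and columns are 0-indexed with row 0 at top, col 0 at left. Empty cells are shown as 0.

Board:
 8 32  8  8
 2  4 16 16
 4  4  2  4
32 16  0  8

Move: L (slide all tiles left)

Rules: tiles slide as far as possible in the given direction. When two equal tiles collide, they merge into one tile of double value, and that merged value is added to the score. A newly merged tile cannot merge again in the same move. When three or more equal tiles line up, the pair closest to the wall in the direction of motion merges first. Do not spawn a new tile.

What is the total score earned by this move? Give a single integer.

Answer: 56

Derivation:
Slide left:
row 0: [8, 32, 8, 8] -> [8, 32, 16, 0]  score +16 (running 16)
row 1: [2, 4, 16, 16] -> [2, 4, 32, 0]  score +32 (running 48)
row 2: [4, 4, 2, 4] -> [8, 2, 4, 0]  score +8 (running 56)
row 3: [32, 16, 0, 8] -> [32, 16, 8, 0]  score +0 (running 56)
Board after move:
 8 32 16  0
 2  4 32  0
 8  2  4  0
32 16  8  0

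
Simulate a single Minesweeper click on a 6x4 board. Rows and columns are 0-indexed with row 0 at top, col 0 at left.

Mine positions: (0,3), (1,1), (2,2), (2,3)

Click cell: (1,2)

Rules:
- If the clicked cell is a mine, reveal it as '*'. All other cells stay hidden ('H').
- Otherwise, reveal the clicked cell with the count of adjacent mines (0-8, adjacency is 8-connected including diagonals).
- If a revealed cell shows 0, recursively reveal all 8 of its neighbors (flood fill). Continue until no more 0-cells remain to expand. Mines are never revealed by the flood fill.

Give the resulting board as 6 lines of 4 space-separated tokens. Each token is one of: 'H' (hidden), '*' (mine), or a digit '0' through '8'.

H H H H
H H 4 H
H H H H
H H H H
H H H H
H H H H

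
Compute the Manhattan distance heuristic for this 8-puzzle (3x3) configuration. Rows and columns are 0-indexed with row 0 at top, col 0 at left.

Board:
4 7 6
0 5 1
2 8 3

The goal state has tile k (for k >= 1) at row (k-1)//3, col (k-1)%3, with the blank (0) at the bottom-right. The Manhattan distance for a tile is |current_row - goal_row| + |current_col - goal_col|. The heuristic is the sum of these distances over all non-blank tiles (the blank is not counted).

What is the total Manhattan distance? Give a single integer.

Tile 4: (0,0)->(1,0) = 1
Tile 7: (0,1)->(2,0) = 3
Tile 6: (0,2)->(1,2) = 1
Tile 5: (1,1)->(1,1) = 0
Tile 1: (1,2)->(0,0) = 3
Tile 2: (2,0)->(0,1) = 3
Tile 8: (2,1)->(2,1) = 0
Tile 3: (2,2)->(0,2) = 2
Sum: 1 + 3 + 1 + 0 + 3 + 3 + 0 + 2 = 13

Answer: 13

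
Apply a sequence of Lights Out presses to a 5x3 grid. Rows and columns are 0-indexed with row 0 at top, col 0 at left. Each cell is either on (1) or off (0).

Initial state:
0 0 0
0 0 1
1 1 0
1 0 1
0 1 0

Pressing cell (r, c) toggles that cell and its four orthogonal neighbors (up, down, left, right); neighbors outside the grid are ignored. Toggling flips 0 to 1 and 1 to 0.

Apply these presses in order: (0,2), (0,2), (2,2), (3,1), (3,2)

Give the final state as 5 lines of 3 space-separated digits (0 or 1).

After press 1 at (0,2):
0 1 1
0 0 0
1 1 0
1 0 1
0 1 0

After press 2 at (0,2):
0 0 0
0 0 1
1 1 0
1 0 1
0 1 0

After press 3 at (2,2):
0 0 0
0 0 0
1 0 1
1 0 0
0 1 0

After press 4 at (3,1):
0 0 0
0 0 0
1 1 1
0 1 1
0 0 0

After press 5 at (3,2):
0 0 0
0 0 0
1 1 0
0 0 0
0 0 1

Answer: 0 0 0
0 0 0
1 1 0
0 0 0
0 0 1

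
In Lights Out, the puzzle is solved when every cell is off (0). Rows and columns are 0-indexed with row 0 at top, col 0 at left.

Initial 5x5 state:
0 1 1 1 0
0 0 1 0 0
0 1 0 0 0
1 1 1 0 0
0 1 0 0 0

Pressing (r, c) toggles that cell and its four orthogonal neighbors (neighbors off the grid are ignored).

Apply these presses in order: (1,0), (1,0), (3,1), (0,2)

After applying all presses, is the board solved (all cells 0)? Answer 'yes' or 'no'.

Answer: yes

Derivation:
After press 1 at (1,0):
1 1 1 1 0
1 1 1 0 0
1 1 0 0 0
1 1 1 0 0
0 1 0 0 0

After press 2 at (1,0):
0 1 1 1 0
0 0 1 0 0
0 1 0 0 0
1 1 1 0 0
0 1 0 0 0

After press 3 at (3,1):
0 1 1 1 0
0 0 1 0 0
0 0 0 0 0
0 0 0 0 0
0 0 0 0 0

After press 4 at (0,2):
0 0 0 0 0
0 0 0 0 0
0 0 0 0 0
0 0 0 0 0
0 0 0 0 0

Lights still on: 0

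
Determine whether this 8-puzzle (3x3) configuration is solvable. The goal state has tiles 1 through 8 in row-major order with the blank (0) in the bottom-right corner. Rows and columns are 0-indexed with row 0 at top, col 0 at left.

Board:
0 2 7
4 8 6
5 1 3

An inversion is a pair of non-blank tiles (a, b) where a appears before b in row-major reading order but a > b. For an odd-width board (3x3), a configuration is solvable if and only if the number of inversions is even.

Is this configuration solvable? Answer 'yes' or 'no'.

Inversions (pairs i<j in row-major order where tile[i] > tile[j] > 0): 17
17 is odd, so the puzzle is not solvable.

Answer: no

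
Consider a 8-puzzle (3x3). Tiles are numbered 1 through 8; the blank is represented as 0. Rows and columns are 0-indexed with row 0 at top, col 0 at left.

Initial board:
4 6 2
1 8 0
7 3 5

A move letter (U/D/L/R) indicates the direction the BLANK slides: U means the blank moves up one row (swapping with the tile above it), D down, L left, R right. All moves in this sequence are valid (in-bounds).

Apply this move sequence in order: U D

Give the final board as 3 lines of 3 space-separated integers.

Answer: 4 6 2
1 8 0
7 3 5

Derivation:
After move 1 (U):
4 6 0
1 8 2
7 3 5

After move 2 (D):
4 6 2
1 8 0
7 3 5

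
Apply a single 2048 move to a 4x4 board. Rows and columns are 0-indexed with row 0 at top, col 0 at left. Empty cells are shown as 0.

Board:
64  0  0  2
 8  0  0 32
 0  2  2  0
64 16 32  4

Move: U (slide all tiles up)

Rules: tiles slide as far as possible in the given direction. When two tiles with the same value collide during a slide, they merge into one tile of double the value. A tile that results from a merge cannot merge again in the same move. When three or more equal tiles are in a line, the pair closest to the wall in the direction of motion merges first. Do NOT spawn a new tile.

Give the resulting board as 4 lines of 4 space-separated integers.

Answer: 64  2  2  2
 8 16 32 32
64  0  0  4
 0  0  0  0

Derivation:
Slide up:
col 0: [64, 8, 0, 64] -> [64, 8, 64, 0]
col 1: [0, 0, 2, 16] -> [2, 16, 0, 0]
col 2: [0, 0, 2, 32] -> [2, 32, 0, 0]
col 3: [2, 32, 0, 4] -> [2, 32, 4, 0]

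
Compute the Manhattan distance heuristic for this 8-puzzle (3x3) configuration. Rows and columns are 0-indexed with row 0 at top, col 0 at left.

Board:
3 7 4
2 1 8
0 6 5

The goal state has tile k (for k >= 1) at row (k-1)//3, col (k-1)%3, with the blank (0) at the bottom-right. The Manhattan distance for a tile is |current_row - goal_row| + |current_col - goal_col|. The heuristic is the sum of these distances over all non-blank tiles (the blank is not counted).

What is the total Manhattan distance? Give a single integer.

Tile 3: at (0,0), goal (0,2), distance |0-0|+|0-2| = 2
Tile 7: at (0,1), goal (2,0), distance |0-2|+|1-0| = 3
Tile 4: at (0,2), goal (1,0), distance |0-1|+|2-0| = 3
Tile 2: at (1,0), goal (0,1), distance |1-0|+|0-1| = 2
Tile 1: at (1,1), goal (0,0), distance |1-0|+|1-0| = 2
Tile 8: at (1,2), goal (2,1), distance |1-2|+|2-1| = 2
Tile 6: at (2,1), goal (1,2), distance |2-1|+|1-2| = 2
Tile 5: at (2,2), goal (1,1), distance |2-1|+|2-1| = 2
Sum: 2 + 3 + 3 + 2 + 2 + 2 + 2 + 2 = 18

Answer: 18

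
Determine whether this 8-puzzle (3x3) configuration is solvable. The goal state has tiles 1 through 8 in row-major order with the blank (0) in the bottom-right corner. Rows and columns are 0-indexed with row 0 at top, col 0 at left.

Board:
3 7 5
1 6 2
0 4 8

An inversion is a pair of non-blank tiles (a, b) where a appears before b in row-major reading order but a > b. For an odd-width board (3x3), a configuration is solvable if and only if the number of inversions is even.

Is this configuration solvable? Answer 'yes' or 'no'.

Answer: yes

Derivation:
Inversions (pairs i<j in row-major order where tile[i] > tile[j] > 0): 12
12 is even, so the puzzle is solvable.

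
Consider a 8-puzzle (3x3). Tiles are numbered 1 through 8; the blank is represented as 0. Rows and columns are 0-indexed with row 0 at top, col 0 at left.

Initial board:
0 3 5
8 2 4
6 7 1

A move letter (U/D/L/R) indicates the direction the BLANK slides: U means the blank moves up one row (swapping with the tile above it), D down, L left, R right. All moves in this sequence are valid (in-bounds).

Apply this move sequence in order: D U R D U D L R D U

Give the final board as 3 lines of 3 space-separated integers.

Answer: 3 2 5
8 0 4
6 7 1

Derivation:
After move 1 (D):
8 3 5
0 2 4
6 7 1

After move 2 (U):
0 3 5
8 2 4
6 7 1

After move 3 (R):
3 0 5
8 2 4
6 7 1

After move 4 (D):
3 2 5
8 0 4
6 7 1

After move 5 (U):
3 0 5
8 2 4
6 7 1

After move 6 (D):
3 2 5
8 0 4
6 7 1

After move 7 (L):
3 2 5
0 8 4
6 7 1

After move 8 (R):
3 2 5
8 0 4
6 7 1

After move 9 (D):
3 2 5
8 7 4
6 0 1

After move 10 (U):
3 2 5
8 0 4
6 7 1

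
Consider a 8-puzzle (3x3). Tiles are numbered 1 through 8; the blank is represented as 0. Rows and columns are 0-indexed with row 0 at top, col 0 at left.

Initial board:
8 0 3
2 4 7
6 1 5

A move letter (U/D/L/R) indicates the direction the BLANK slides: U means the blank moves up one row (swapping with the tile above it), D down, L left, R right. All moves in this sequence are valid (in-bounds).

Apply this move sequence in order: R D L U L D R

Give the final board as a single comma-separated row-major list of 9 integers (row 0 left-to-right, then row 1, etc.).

After move 1 (R):
8 3 0
2 4 7
6 1 5

After move 2 (D):
8 3 7
2 4 0
6 1 5

After move 3 (L):
8 3 7
2 0 4
6 1 5

After move 4 (U):
8 0 7
2 3 4
6 1 5

After move 5 (L):
0 8 7
2 3 4
6 1 5

After move 6 (D):
2 8 7
0 3 4
6 1 5

After move 7 (R):
2 8 7
3 0 4
6 1 5

Answer: 2, 8, 7, 3, 0, 4, 6, 1, 5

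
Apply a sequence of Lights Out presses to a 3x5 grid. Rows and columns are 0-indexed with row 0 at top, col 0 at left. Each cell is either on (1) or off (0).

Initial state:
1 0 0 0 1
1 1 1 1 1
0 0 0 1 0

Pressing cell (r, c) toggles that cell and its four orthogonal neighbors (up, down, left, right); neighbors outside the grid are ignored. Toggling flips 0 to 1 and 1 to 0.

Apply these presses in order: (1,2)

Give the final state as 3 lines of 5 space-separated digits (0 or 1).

After press 1 at (1,2):
1 0 1 0 1
1 0 0 0 1
0 0 1 1 0

Answer: 1 0 1 0 1
1 0 0 0 1
0 0 1 1 0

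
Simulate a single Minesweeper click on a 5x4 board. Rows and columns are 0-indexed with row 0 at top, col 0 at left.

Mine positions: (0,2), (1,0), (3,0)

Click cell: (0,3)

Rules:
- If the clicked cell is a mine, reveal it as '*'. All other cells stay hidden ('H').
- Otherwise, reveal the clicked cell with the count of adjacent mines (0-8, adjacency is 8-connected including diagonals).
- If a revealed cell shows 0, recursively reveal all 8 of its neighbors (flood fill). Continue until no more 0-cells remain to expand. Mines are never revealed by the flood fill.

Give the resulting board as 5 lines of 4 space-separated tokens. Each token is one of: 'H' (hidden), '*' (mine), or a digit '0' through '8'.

H H H 1
H H H H
H H H H
H H H H
H H H H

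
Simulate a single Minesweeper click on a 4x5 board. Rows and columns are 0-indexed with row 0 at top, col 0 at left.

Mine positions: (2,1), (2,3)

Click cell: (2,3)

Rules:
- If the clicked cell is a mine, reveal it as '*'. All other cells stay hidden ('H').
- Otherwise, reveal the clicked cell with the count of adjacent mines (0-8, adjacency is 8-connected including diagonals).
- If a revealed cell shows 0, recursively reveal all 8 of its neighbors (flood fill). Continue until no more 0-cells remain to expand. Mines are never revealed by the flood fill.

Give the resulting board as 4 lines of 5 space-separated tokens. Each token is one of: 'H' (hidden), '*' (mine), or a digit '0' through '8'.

H H H H H
H H H H H
H H H * H
H H H H H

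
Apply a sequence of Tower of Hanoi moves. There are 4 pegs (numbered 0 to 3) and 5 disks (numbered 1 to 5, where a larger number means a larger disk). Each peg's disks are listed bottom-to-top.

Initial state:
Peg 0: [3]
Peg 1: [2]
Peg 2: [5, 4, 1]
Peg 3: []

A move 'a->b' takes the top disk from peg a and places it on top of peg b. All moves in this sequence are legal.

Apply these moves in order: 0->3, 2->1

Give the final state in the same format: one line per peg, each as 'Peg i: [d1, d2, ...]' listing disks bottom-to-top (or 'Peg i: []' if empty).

After move 1 (0->3):
Peg 0: []
Peg 1: [2]
Peg 2: [5, 4, 1]
Peg 3: [3]

After move 2 (2->1):
Peg 0: []
Peg 1: [2, 1]
Peg 2: [5, 4]
Peg 3: [3]

Answer: Peg 0: []
Peg 1: [2, 1]
Peg 2: [5, 4]
Peg 3: [3]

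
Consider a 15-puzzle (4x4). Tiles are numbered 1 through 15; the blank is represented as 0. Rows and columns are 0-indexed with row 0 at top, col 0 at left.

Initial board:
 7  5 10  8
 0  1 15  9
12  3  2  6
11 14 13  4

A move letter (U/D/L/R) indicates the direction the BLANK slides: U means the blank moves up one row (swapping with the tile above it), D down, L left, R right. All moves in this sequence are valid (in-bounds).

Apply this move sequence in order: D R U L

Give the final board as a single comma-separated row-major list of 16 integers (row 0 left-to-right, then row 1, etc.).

Answer: 7, 5, 10, 8, 0, 12, 15, 9, 3, 1, 2, 6, 11, 14, 13, 4

Derivation:
After move 1 (D):
 7  5 10  8
12  1 15  9
 0  3  2  6
11 14 13  4

After move 2 (R):
 7  5 10  8
12  1 15  9
 3  0  2  6
11 14 13  4

After move 3 (U):
 7  5 10  8
12  0 15  9
 3  1  2  6
11 14 13  4

After move 4 (L):
 7  5 10  8
 0 12 15  9
 3  1  2  6
11 14 13  4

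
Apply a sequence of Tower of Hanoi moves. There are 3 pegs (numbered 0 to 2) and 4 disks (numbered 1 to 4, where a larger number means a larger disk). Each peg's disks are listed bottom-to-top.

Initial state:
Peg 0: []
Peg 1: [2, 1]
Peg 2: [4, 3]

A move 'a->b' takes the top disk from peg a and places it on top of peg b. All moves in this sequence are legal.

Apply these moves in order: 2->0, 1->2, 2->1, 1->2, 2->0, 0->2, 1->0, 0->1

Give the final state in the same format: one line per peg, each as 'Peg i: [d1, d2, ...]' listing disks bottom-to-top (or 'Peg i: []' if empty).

Answer: Peg 0: [3]
Peg 1: [2]
Peg 2: [4, 1]

Derivation:
After move 1 (2->0):
Peg 0: [3]
Peg 1: [2, 1]
Peg 2: [4]

After move 2 (1->2):
Peg 0: [3]
Peg 1: [2]
Peg 2: [4, 1]

After move 3 (2->1):
Peg 0: [3]
Peg 1: [2, 1]
Peg 2: [4]

After move 4 (1->2):
Peg 0: [3]
Peg 1: [2]
Peg 2: [4, 1]

After move 5 (2->0):
Peg 0: [3, 1]
Peg 1: [2]
Peg 2: [4]

After move 6 (0->2):
Peg 0: [3]
Peg 1: [2]
Peg 2: [4, 1]

After move 7 (1->0):
Peg 0: [3, 2]
Peg 1: []
Peg 2: [4, 1]

After move 8 (0->1):
Peg 0: [3]
Peg 1: [2]
Peg 2: [4, 1]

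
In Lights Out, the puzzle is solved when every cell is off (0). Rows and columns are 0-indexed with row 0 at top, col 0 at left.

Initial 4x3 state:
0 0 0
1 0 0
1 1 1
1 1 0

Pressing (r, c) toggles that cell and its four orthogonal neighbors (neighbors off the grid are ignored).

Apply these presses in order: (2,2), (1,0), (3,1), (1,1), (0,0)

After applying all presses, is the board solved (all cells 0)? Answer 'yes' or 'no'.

After press 1 at (2,2):
0 0 0
1 0 1
1 0 0
1 1 1

After press 2 at (1,0):
1 0 0
0 1 1
0 0 0
1 1 1

After press 3 at (3,1):
1 0 0
0 1 1
0 1 0
0 0 0

After press 4 at (1,1):
1 1 0
1 0 0
0 0 0
0 0 0

After press 5 at (0,0):
0 0 0
0 0 0
0 0 0
0 0 0

Lights still on: 0

Answer: yes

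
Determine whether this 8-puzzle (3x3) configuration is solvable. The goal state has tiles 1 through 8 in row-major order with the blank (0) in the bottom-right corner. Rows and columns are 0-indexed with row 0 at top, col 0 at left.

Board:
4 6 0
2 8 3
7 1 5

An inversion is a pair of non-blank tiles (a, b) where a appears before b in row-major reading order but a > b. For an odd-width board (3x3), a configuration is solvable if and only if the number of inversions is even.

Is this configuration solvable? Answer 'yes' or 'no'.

Inversions (pairs i<j in row-major order where tile[i] > tile[j] > 0): 15
15 is odd, so the puzzle is not solvable.

Answer: no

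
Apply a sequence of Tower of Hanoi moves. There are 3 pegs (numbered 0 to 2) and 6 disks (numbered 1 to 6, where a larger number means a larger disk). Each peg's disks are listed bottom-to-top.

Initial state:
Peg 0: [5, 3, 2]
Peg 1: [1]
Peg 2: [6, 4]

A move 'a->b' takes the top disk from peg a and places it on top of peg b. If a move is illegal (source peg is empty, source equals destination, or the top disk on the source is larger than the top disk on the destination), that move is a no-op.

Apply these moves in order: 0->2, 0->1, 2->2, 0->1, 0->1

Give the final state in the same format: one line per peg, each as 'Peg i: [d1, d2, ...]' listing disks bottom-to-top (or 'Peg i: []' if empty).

Answer: Peg 0: [5, 3]
Peg 1: [1]
Peg 2: [6, 4, 2]

Derivation:
After move 1 (0->2):
Peg 0: [5, 3]
Peg 1: [1]
Peg 2: [6, 4, 2]

After move 2 (0->1):
Peg 0: [5, 3]
Peg 1: [1]
Peg 2: [6, 4, 2]

After move 3 (2->2):
Peg 0: [5, 3]
Peg 1: [1]
Peg 2: [6, 4, 2]

After move 4 (0->1):
Peg 0: [5, 3]
Peg 1: [1]
Peg 2: [6, 4, 2]

After move 5 (0->1):
Peg 0: [5, 3]
Peg 1: [1]
Peg 2: [6, 4, 2]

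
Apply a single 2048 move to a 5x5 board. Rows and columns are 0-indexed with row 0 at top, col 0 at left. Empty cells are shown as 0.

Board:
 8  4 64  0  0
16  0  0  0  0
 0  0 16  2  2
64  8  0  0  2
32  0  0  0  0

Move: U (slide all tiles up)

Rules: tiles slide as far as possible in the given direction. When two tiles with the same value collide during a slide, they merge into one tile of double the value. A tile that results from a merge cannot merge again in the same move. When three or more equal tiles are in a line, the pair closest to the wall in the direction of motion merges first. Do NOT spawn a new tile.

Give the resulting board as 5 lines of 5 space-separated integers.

Answer:  8  4 64  2  4
16  8 16  0  0
64  0  0  0  0
32  0  0  0  0
 0  0  0  0  0

Derivation:
Slide up:
col 0: [8, 16, 0, 64, 32] -> [8, 16, 64, 32, 0]
col 1: [4, 0, 0, 8, 0] -> [4, 8, 0, 0, 0]
col 2: [64, 0, 16, 0, 0] -> [64, 16, 0, 0, 0]
col 3: [0, 0, 2, 0, 0] -> [2, 0, 0, 0, 0]
col 4: [0, 0, 2, 2, 0] -> [4, 0, 0, 0, 0]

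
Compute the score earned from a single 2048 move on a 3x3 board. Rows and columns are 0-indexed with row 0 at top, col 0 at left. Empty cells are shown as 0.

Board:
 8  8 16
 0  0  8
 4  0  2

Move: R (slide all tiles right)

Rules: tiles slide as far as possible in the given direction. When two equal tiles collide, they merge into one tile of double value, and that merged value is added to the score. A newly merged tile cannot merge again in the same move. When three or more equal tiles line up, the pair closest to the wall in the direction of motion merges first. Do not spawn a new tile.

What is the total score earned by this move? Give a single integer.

Slide right:
row 0: [8, 8, 16] -> [0, 16, 16]  score +16 (running 16)
row 1: [0, 0, 8] -> [0, 0, 8]  score +0 (running 16)
row 2: [4, 0, 2] -> [0, 4, 2]  score +0 (running 16)
Board after move:
 0 16 16
 0  0  8
 0  4  2

Answer: 16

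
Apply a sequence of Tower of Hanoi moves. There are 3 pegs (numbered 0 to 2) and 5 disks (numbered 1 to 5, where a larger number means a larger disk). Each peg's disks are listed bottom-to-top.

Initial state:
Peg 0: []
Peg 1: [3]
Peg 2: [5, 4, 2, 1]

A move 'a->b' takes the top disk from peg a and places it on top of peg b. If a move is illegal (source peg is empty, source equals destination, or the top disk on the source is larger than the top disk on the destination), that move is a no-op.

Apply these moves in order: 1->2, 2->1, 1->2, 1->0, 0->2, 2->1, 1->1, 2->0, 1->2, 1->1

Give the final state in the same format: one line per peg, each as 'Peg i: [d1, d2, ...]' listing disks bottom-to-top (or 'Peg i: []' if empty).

Answer: Peg 0: [3, 2]
Peg 1: []
Peg 2: [5, 4, 1]

Derivation:
After move 1 (1->2):
Peg 0: []
Peg 1: [3]
Peg 2: [5, 4, 2, 1]

After move 2 (2->1):
Peg 0: []
Peg 1: [3, 1]
Peg 2: [5, 4, 2]

After move 3 (1->2):
Peg 0: []
Peg 1: [3]
Peg 2: [5, 4, 2, 1]

After move 4 (1->0):
Peg 0: [3]
Peg 1: []
Peg 2: [5, 4, 2, 1]

After move 5 (0->2):
Peg 0: [3]
Peg 1: []
Peg 2: [5, 4, 2, 1]

After move 6 (2->1):
Peg 0: [3]
Peg 1: [1]
Peg 2: [5, 4, 2]

After move 7 (1->1):
Peg 0: [3]
Peg 1: [1]
Peg 2: [5, 4, 2]

After move 8 (2->0):
Peg 0: [3, 2]
Peg 1: [1]
Peg 2: [5, 4]

After move 9 (1->2):
Peg 0: [3, 2]
Peg 1: []
Peg 2: [5, 4, 1]

After move 10 (1->1):
Peg 0: [3, 2]
Peg 1: []
Peg 2: [5, 4, 1]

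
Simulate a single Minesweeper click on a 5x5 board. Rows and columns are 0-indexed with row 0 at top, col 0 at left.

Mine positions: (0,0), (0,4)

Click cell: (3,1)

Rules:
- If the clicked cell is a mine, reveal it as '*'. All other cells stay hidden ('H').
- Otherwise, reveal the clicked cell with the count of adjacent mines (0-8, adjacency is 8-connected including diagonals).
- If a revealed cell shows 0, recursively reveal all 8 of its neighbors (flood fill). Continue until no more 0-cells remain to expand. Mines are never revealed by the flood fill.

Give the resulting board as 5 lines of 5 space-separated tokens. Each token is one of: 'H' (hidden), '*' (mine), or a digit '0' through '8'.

H 1 0 1 H
1 1 0 1 1
0 0 0 0 0
0 0 0 0 0
0 0 0 0 0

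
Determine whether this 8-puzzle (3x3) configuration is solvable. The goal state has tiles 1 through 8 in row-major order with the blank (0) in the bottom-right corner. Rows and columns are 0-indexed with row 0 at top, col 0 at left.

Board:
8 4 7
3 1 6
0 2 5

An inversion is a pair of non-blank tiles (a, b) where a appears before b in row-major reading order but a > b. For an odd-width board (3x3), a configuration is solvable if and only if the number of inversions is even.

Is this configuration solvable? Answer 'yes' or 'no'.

Inversions (pairs i<j in row-major order where tile[i] > tile[j] > 0): 19
19 is odd, so the puzzle is not solvable.

Answer: no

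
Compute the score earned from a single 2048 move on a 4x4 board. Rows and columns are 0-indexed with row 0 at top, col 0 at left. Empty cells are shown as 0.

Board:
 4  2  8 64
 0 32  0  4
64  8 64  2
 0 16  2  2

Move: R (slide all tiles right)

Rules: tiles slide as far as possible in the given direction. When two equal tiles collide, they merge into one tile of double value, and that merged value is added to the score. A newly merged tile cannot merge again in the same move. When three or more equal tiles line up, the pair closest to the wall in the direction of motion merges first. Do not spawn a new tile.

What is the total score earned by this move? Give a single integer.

Slide right:
row 0: [4, 2, 8, 64] -> [4, 2, 8, 64]  score +0 (running 0)
row 1: [0, 32, 0, 4] -> [0, 0, 32, 4]  score +0 (running 0)
row 2: [64, 8, 64, 2] -> [64, 8, 64, 2]  score +0 (running 0)
row 3: [0, 16, 2, 2] -> [0, 0, 16, 4]  score +4 (running 4)
Board after move:
 4  2  8 64
 0  0 32  4
64  8 64  2
 0  0 16  4

Answer: 4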